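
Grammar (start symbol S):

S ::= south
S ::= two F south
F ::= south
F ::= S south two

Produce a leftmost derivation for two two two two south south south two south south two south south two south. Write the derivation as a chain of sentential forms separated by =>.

S => two F south => two S south two south => two two F south south two south => two two S south two south south two south => two two two F south south two south south two south => two two two S south two south south two south south two south => two two two two F south south two south south two south south two south => two two two two south south south two south south two south south two south

S => two F south   [S ::= two F south]
two F south => two S south two south   [F ::= S south two]
two S south two south => two two F south south two south   [S ::= two F south]
two two F south south two south => two two S south two south south two south   [F ::= S south two]
two two S south two south south two south => two two two F south south two south south two south   [S ::= two F south]
two two two F south south two south south two south => two two two S south two south south two south south two south   [F ::= S south two]
two two two S south two south south two south south two south => two two two two F south south two south south two south south two south   [S ::= two F south]
two two two two F south south two south south two south south two south => two two two two south south south two south south two south south two south   [F ::= south]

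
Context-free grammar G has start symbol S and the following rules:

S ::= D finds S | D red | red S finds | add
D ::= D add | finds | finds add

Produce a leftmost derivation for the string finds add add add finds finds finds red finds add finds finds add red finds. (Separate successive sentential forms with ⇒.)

S ⇒ D finds S   [S ::= D finds S]
D finds S ⇒ D add finds S   [D ::= D add]
D add finds S ⇒ D add add finds S   [D ::= D add]
D add add finds S ⇒ finds add add add finds S   [D ::= finds add]
finds add add add finds S ⇒ finds add add add finds D finds S   [S ::= D finds S]
finds add add add finds D finds S ⇒ finds add add add finds finds finds S   [D ::= finds]
finds add add add finds finds finds S ⇒ finds add add add finds finds finds red S finds   [S ::= red S finds]
finds add add add finds finds finds red S finds ⇒ finds add add add finds finds finds red D finds S finds   [S ::= D finds S]
finds add add add finds finds finds red D finds S finds ⇒ finds add add add finds finds finds red finds add finds S finds   [D ::= finds add]
finds add add add finds finds finds red finds add finds S finds ⇒ finds add add add finds finds finds red finds add finds D red finds   [S ::= D red]
finds add add add finds finds finds red finds add finds D red finds ⇒ finds add add add finds finds finds red finds add finds finds add red finds   [D ::= finds add]

S ⇒ D finds S ⇒ D add finds S ⇒ D add add finds S ⇒ finds add add add finds S ⇒ finds add add add finds D finds S ⇒ finds add add add finds finds finds S ⇒ finds add add add finds finds finds red S finds ⇒ finds add add add finds finds finds red D finds S finds ⇒ finds add add add finds finds finds red finds add finds S finds ⇒ finds add add add finds finds finds red finds add finds D red finds ⇒ finds add add add finds finds finds red finds add finds finds add red finds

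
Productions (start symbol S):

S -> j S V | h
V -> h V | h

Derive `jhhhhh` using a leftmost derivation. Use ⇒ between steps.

S ⇒ jSV ⇒ jhV ⇒ jhhV ⇒ jhhhV ⇒ jhhhhV ⇒ jhhhhh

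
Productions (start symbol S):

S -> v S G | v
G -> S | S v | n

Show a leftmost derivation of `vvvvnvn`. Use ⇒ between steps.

S ⇒ vSG ⇒ vvSGG ⇒ vvvSGGG ⇒ vvvvGGG ⇒ vvvvnGG ⇒ vvvvnSG ⇒ vvvvnvG ⇒ vvvvnvn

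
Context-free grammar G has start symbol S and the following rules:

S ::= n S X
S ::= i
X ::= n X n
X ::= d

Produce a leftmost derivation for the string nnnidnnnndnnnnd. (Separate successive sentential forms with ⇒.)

S⇒nSX⇒nnSXX⇒nnnSXXX⇒nnniXXX⇒nnnidXX⇒nnnidnXnX⇒nnnidnnXnnX⇒nnnidnnnXnnnX⇒nnnidnnnnXnnnnX⇒nnnidnnnndnnnnX⇒nnnidnnnndnnnnd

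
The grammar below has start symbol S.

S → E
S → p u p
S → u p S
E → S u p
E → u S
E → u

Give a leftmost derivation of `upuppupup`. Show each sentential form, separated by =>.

S => upS => upE => upSup => upupSup => upuppupup

S => upS   [S → u p S]
upS => upE   [S → E]
upE => upSup   [E → S u p]
upSup => upupSup   [S → u p S]
upupSup => upuppupup   [S → p u p]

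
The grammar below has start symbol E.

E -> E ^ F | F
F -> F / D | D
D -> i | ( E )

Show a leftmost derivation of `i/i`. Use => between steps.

E => F   [E -> F]
F => F/D   [F -> F / D]
F/D => D/D   [F -> D]
D/D => i/D   [D -> i]
i/D => i/i   [D -> i]

E => F => F/D => D/D => i/D => i/i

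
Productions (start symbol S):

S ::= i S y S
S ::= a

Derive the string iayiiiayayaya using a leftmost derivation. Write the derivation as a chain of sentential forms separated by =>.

S => iSyS => iayS => iayiSyS => iayiiSySyS => iayiiiSySySyS => iayiiiaySySyS => iayiiiayaySyS => iayiiiayayayS => iayiiiayayaya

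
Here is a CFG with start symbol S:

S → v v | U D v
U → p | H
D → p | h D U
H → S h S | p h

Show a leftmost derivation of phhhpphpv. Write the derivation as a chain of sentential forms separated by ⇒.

S ⇒ UDv   [S → U D v]
UDv ⇒ HDv   [U → H]
HDv ⇒ phDv   [H → p h]
phDv ⇒ phhDUv   [D → h D U]
phhDUv ⇒ phhhDUUv   [D → h D U]
phhhDUUv ⇒ phhhpUUv   [D → p]
phhhpUUv ⇒ phhhpHUv   [U → H]
phhhpHUv ⇒ phhhpphUv   [H → p h]
phhhpphUv ⇒ phhhpphpv   [U → p]

S ⇒ UDv ⇒ HDv ⇒ phDv ⇒ phhDUv ⇒ phhhDUUv ⇒ phhhpUUv ⇒ phhhpHUv ⇒ phhhpphUv ⇒ phhhpphpv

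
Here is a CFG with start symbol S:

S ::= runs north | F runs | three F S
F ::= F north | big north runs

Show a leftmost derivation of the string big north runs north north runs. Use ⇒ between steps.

S ⇒ F runs   [S ::= F runs]
F runs ⇒ F north runs   [F ::= F north]
F north runs ⇒ F north north runs   [F ::= F north]
F north north runs ⇒ big north runs north north runs   [F ::= big north runs]

S ⇒ F runs ⇒ F north runs ⇒ F north north runs ⇒ big north runs north north runs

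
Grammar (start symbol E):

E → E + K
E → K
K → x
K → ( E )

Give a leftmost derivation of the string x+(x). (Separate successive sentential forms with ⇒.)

E⇒E+K⇒K+K⇒x+K⇒x+(E)⇒x+(K)⇒x+(x)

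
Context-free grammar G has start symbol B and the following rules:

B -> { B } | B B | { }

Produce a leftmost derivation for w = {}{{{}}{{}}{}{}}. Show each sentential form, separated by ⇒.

B ⇒ BB   [B -> B B]
BB ⇒ {}B   [B -> { }]
{}B ⇒ {}{B}   [B -> { B }]
{}{B} ⇒ {}{BB}   [B -> B B]
{}{BB} ⇒ {}{BBB}   [B -> B B]
{}{BBB} ⇒ {}{BBBB}   [B -> B B]
{}{BBBB} ⇒ {}{{B}BBB}   [B -> { B }]
{}{{B}BBB} ⇒ {}{{{}}BBB}   [B -> { }]
{}{{{}}BBB} ⇒ {}{{{}}{B}BB}   [B -> { B }]
{}{{{}}{B}BB} ⇒ {}{{{}}{{}}BB}   [B -> { }]
{}{{{}}{{}}BB} ⇒ {}{{{}}{{}}{}B}   [B -> { }]
{}{{{}}{{}}{}B} ⇒ {}{{{}}{{}}{}{}}   [B -> { }]

B⇒BB⇒{}B⇒{}{B}⇒{}{BB}⇒{}{BBB}⇒{}{BBBB}⇒{}{{B}BBB}⇒{}{{{}}BBB}⇒{}{{{}}{B}BB}⇒{}{{{}}{{}}BB}⇒{}{{{}}{{}}{}B}⇒{}{{{}}{{}}{}{}}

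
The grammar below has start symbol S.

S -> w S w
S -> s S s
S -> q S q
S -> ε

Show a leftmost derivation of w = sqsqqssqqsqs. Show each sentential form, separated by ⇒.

S ⇒ sSs   [S -> s S s]
sSs ⇒ sqSqs   [S -> q S q]
sqSqs ⇒ sqsSsqs   [S -> s S s]
sqsSsqs ⇒ sqsqSqsqs   [S -> q S q]
sqsqSqsqs ⇒ sqsqqSqqsqs   [S -> q S q]
sqsqqSqqsqs ⇒ sqsqqsSsqqsqs   [S -> s S s]
sqsqqsSsqqsqs ⇒ sqsqqssqqsqs   [S -> ε]

S⇒sSs⇒sqSqs⇒sqsSsqs⇒sqsqSqsqs⇒sqsqqSqqsqs⇒sqsqqsSsqqsqs⇒sqsqqssqqsqs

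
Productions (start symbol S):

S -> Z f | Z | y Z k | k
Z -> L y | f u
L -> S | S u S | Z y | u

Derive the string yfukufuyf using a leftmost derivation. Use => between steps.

S => Zf   [S -> Z f]
Zf => Lyf   [Z -> L y]
Lyf => SuSyf   [L -> S u S]
SuSyf => yZkuSyf   [S -> y Z k]
yZkuSyf => yfukuSyf   [Z -> f u]
yfukuSyf => yfukuZyf   [S -> Z]
yfukuZyf => yfukufuyf   [Z -> f u]

S => Zf => Lyf => SuSyf => yZkuSyf => yfukuSyf => yfukuZyf => yfukufuyf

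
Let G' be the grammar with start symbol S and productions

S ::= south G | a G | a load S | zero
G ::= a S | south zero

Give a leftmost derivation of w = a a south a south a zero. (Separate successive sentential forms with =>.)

S => a G => a a S => a a south G => a a south a S => a a south a south G => a a south a south a S => a a south a south a zero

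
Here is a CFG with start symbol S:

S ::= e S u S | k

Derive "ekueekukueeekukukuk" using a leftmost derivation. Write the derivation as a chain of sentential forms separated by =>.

S => eSuS => ekuS => ekueSuS => ekueeSuSuS => ekueekuSuS => ekueekukuS => ekueekukueSuS => ekueekukueeSuSuS => ekueekukueeeSuSuSuS => ekueekukueeekuSuSuS => ekueekukueeekukuSuS => ekueekukueeekukukuS => ekueekukueeekukukuk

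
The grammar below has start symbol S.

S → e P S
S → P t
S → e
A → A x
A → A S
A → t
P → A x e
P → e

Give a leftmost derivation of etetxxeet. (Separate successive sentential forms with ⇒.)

S⇒ePS⇒eAxeS⇒eAxxeS⇒eASxxeS⇒etSxxeS⇒etPtxxeS⇒etetxxeS⇒etetxxePt⇒etetxxeet

S ⇒ ePS   [S → e P S]
ePS ⇒ eAxeS   [P → A x e]
eAxeS ⇒ eAxxeS   [A → A x]
eAxxeS ⇒ eASxxeS   [A → A S]
eASxxeS ⇒ etSxxeS   [A → t]
etSxxeS ⇒ etPtxxeS   [S → P t]
etPtxxeS ⇒ etetxxeS   [P → e]
etetxxeS ⇒ etetxxePt   [S → P t]
etetxxePt ⇒ etetxxeet   [P → e]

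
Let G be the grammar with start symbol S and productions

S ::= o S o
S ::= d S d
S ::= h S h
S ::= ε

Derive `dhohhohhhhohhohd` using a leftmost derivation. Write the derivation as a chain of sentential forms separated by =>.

S => dSd => dhShd => dhoSohd => dhohShohd => dhohhShhohd => dhohhoSohhohd => dhohhohShohhohd => dhohhohhShhohhohd => dhohhohhhhohhohd

S => dSd   [S ::= d S d]
dSd => dhShd   [S ::= h S h]
dhShd => dhoSohd   [S ::= o S o]
dhoSohd => dhohShohd   [S ::= h S h]
dhohShohd => dhohhShhohd   [S ::= h S h]
dhohhShhohd => dhohhoSohhohd   [S ::= o S o]
dhohhoSohhohd => dhohhohShohhohd   [S ::= h S h]
dhohhohShohhohd => dhohhohhShhohhohd   [S ::= h S h]
dhohhohhShhohhohd => dhohhohhhhohhohd   [S ::= ε]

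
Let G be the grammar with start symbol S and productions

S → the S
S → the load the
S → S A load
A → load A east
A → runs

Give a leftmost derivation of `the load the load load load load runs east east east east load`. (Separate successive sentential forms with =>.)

S => S A load => the load the A load => the load the load A east load => the load the load load A east east load => the load the load load load A east east east load => the load the load load load load A east east east east load => the load the load load load load runs east east east east load

S => S A load   [S → S A load]
S A load => the load the A load   [S → the load the]
the load the A load => the load the load A east load   [A → load A east]
the load the load A east load => the load the load load A east east load   [A → load A east]
the load the load load A east east load => the load the load load load A east east east load   [A → load A east]
the load the load load load A east east east load => the load the load load load load A east east east east load   [A → load A east]
the load the load load load load A east east east east load => the load the load load load load runs east east east east load   [A → runs]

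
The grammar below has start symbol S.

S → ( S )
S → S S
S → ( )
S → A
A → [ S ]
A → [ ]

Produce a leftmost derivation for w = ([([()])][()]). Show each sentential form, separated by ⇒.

S ⇒ (S)   [S → ( S )]
(S) ⇒ (SS)   [S → S S]
(SS) ⇒ (AS)   [S → A]
(AS) ⇒ ([S]S)   [A → [ S ]]
([S]S) ⇒ ([(S)]S)   [S → ( S )]
([(S)]S) ⇒ ([(A)]S)   [S → A]
([(A)]S) ⇒ ([([S])]S)   [A → [ S ]]
([([S])]S) ⇒ ([([()])]S)   [S → ( )]
([([()])]S) ⇒ ([([()])]A)   [S → A]
([([()])]A) ⇒ ([([()])][S])   [A → [ S ]]
([([()])][S]) ⇒ ([([()])][()])   [S → ( )]

S⇒(S)⇒(SS)⇒(AS)⇒([S]S)⇒([(S)]S)⇒([(A)]S)⇒([([S])]S)⇒([([()])]S)⇒([([()])]A)⇒([([()])][S])⇒([([()])][()])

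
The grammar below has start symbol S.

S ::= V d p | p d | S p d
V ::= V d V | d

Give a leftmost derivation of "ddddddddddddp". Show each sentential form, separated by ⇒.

S⇒Vdp⇒VdVdp⇒ddVdp⇒ddVdVdp⇒ddVdVdVdp⇒ddVdVdVdVdp⇒ddVdVdVdVdVdp⇒ddddVdVdVdVdp⇒ddddddVdVdVdp⇒ddddddddVdVdp⇒ddddddddddVdp⇒ddddddddddddp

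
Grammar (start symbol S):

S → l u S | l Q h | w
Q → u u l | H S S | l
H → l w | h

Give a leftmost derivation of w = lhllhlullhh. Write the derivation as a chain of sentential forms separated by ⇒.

S⇒lQh⇒lHSSh⇒lhSSh⇒lhlQhSh⇒lhllhSh⇒lhllhluSh⇒lhllhlulQhh⇒lhllhlullhh

S ⇒ lQh   [S → l Q h]
lQh ⇒ lHSSh   [Q → H S S]
lHSSh ⇒ lhSSh   [H → h]
lhSSh ⇒ lhlQhSh   [S → l Q h]
lhlQhSh ⇒ lhllhSh   [Q → l]
lhllhSh ⇒ lhllhluSh   [S → l u S]
lhllhluSh ⇒ lhllhlulQhh   [S → l Q h]
lhllhlulQhh ⇒ lhllhlullhh   [Q → l]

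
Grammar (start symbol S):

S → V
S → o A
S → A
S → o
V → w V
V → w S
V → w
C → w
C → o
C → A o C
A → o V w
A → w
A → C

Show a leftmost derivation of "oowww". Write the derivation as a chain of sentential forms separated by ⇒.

S ⇒ oA   [S → o A]
oA ⇒ ooVw   [A → o V w]
ooVw ⇒ oowSw   [V → w S]
oowSw ⇒ oowAw   [S → A]
oowAw ⇒ oowCw   [A → C]
oowCw ⇒ oowww   [C → w]

S ⇒ oA ⇒ ooVw ⇒ oowSw ⇒ oowAw ⇒ oowCw ⇒ oowww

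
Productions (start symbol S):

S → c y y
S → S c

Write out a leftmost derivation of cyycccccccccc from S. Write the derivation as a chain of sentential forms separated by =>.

S=>Sc=>Scc=>Sccc=>Scccc=>Sccccc=>Scccccc=>Sccccccc=>Scccccccc=>Sccccccccc=>Scccccccccc=>cyycccccccccc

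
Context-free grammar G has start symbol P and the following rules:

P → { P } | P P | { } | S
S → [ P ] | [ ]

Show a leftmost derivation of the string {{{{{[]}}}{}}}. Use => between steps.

P=>{P}=>{{P}}=>{{PP}}=>{{{P}P}}=>{{{{P}}P}}=>{{{{{P}}}P}}=>{{{{{S}}}P}}=>{{{{{[]}}}P}}=>{{{{{[]}}}{}}}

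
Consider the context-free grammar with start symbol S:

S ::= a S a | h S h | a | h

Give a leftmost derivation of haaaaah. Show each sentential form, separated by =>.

S => hSh => haSah => haaSaah => haaaaah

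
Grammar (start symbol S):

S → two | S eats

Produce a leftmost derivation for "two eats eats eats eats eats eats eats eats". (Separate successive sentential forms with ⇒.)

S ⇒ S eats   [S → S eats]
S eats ⇒ S eats eats   [S → S eats]
S eats eats ⇒ S eats eats eats   [S → S eats]
S eats eats eats ⇒ S eats eats eats eats   [S → S eats]
S eats eats eats eats ⇒ S eats eats eats eats eats   [S → S eats]
S eats eats eats eats eats ⇒ S eats eats eats eats eats eats   [S → S eats]
S eats eats eats eats eats eats ⇒ S eats eats eats eats eats eats eats   [S → S eats]
S eats eats eats eats eats eats eats ⇒ S eats eats eats eats eats eats eats eats   [S → S eats]
S eats eats eats eats eats eats eats eats ⇒ two eats eats eats eats eats eats eats eats   [S → two]

S ⇒ S eats ⇒ S eats eats ⇒ S eats eats eats ⇒ S eats eats eats eats ⇒ S eats eats eats eats eats ⇒ S eats eats eats eats eats eats ⇒ S eats eats eats eats eats eats eats ⇒ S eats eats eats eats eats eats eats eats ⇒ two eats eats eats eats eats eats eats eats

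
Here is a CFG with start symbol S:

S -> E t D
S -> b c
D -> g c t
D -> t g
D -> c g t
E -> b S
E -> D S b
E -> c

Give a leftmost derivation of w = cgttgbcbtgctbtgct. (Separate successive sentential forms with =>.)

S => EtD => DSbtD => cgtSbtD => cgtEtDbtD => cgtDSbtDbtD => cgttgSbtDbtD => cgttgbcbtDbtD => cgttgbcbtgctbtD => cgttgbcbtgctbtgct

S => EtD   [S -> E t D]
EtD => DSbtD   [E -> D S b]
DSbtD => cgtSbtD   [D -> c g t]
cgtSbtD => cgtEtDbtD   [S -> E t D]
cgtEtDbtD => cgtDSbtDbtD   [E -> D S b]
cgtDSbtDbtD => cgttgSbtDbtD   [D -> t g]
cgttgSbtDbtD => cgttgbcbtDbtD   [S -> b c]
cgttgbcbtDbtD => cgttgbcbtgctbtD   [D -> g c t]
cgttgbcbtgctbtD => cgttgbcbtgctbtgct   [D -> g c t]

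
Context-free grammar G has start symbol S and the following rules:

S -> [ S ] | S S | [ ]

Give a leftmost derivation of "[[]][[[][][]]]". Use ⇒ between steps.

S ⇒ SS   [S -> S S]
SS ⇒ [S]S   [S -> [ S ]]
[S]S ⇒ [[]]S   [S -> [ ]]
[[]]S ⇒ [[]][S]   [S -> [ S ]]
[[]][S] ⇒ [[]][[S]]   [S -> [ S ]]
[[]][[S]] ⇒ [[]][[SS]]   [S -> S S]
[[]][[SS]] ⇒ [[]][[SSS]]   [S -> S S]
[[]][[SSS]] ⇒ [[]][[[]SS]]   [S -> [ ]]
[[]][[[]SS]] ⇒ [[]][[[][]S]]   [S -> [ ]]
[[]][[[][]S]] ⇒ [[]][[[][][]]]   [S -> [ ]]

S ⇒ SS ⇒ [S]S ⇒ [[]]S ⇒ [[]][S] ⇒ [[]][[S]] ⇒ [[]][[SS]] ⇒ [[]][[SSS]] ⇒ [[]][[[]SS]] ⇒ [[]][[[][]S]] ⇒ [[]][[[][][]]]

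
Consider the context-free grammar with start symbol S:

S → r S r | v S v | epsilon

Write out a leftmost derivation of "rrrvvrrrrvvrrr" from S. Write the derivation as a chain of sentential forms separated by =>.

S => rSr   [S → r S r]
rSr => rrSrr   [S → r S r]
rrSrr => rrrSrrr   [S → r S r]
rrrSrrr => rrrvSvrrr   [S → v S v]
rrrvSvrrr => rrrvvSvvrrr   [S → v S v]
rrrvvSvvrrr => rrrvvrSrvvrrr   [S → r S r]
rrrvvrSrvvrrr => rrrvvrrSrrvvrrr   [S → r S r]
rrrvvrrSrrvvrrr => rrrvvrrrrvvrrr   [S → epsilon]

S => rSr => rrSrr => rrrSrrr => rrrvSvrrr => rrrvvSvvrrr => rrrvvrSrvvrrr => rrrvvrrSrrvvrrr => rrrvvrrrrvvrrr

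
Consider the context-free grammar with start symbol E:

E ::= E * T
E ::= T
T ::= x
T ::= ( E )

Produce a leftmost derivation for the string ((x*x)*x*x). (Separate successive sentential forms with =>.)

E => T => (E) => (E*T) => (E*T*T) => (T*T*T) => ((E)*T*T) => ((E*T)*T*T) => ((T*T)*T*T) => ((x*T)*T*T) => ((x*x)*T*T) => ((x*x)*x*T) => ((x*x)*x*x)

E => T   [E ::= T]
T => (E)   [T ::= ( E )]
(E) => (E*T)   [E ::= E * T]
(E*T) => (E*T*T)   [E ::= E * T]
(E*T*T) => (T*T*T)   [E ::= T]
(T*T*T) => ((E)*T*T)   [T ::= ( E )]
((E)*T*T) => ((E*T)*T*T)   [E ::= E * T]
((E*T)*T*T) => ((T*T)*T*T)   [E ::= T]
((T*T)*T*T) => ((x*T)*T*T)   [T ::= x]
((x*T)*T*T) => ((x*x)*T*T)   [T ::= x]
((x*x)*T*T) => ((x*x)*x*T)   [T ::= x]
((x*x)*x*T) => ((x*x)*x*x)   [T ::= x]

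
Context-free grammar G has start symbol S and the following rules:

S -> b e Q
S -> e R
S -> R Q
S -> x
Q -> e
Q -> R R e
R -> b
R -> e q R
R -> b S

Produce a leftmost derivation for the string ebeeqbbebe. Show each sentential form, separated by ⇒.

S⇒eR⇒ebS⇒ebeR⇒ebeeqR⇒ebeeqbS⇒ebeeqbRQ⇒ebeeqbbSQ⇒ebeeqbbeRQ⇒ebeeqbbebQ⇒ebeeqbbebe

S ⇒ eR   [S -> e R]
eR ⇒ ebS   [R -> b S]
ebS ⇒ ebeR   [S -> e R]
ebeR ⇒ ebeeqR   [R -> e q R]
ebeeqR ⇒ ebeeqbS   [R -> b S]
ebeeqbS ⇒ ebeeqbRQ   [S -> R Q]
ebeeqbRQ ⇒ ebeeqbbSQ   [R -> b S]
ebeeqbbSQ ⇒ ebeeqbbeRQ   [S -> e R]
ebeeqbbeRQ ⇒ ebeeqbbebQ   [R -> b]
ebeeqbbebQ ⇒ ebeeqbbebe   [Q -> e]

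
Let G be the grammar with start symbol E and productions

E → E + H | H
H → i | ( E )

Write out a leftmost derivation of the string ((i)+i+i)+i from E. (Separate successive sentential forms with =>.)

E=>E+H=>H+H=>(E)+H=>(E+H)+H=>(E+H+H)+H=>(H+H+H)+H=>((E)+H+H)+H=>((H)+H+H)+H=>((i)+H+H)+H=>((i)+i+H)+H=>((i)+i+i)+H=>((i)+i+i)+i

E => E+H   [E → E + H]
E+H => H+H   [E → H]
H+H => (E)+H   [H → ( E )]
(E)+H => (E+H)+H   [E → E + H]
(E+H)+H => (E+H+H)+H   [E → E + H]
(E+H+H)+H => (H+H+H)+H   [E → H]
(H+H+H)+H => ((E)+H+H)+H   [H → ( E )]
((E)+H+H)+H => ((H)+H+H)+H   [E → H]
((H)+H+H)+H => ((i)+H+H)+H   [H → i]
((i)+H+H)+H => ((i)+i+H)+H   [H → i]
((i)+i+H)+H => ((i)+i+i)+H   [H → i]
((i)+i+i)+H => ((i)+i+i)+i   [H → i]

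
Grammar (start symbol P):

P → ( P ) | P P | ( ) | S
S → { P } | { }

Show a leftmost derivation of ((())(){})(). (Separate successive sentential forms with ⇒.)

P ⇒ PP ⇒ (P)P ⇒ (PP)P ⇒ ((P)P)P ⇒ ((())P)P ⇒ ((())PP)P ⇒ ((())()P)P ⇒ ((())()S)P ⇒ ((())(){})P ⇒ ((())(){})()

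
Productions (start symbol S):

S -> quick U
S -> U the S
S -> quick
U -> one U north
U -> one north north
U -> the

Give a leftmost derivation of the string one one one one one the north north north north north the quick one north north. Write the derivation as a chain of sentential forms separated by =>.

S => U the S => one U north the S => one one U north north the S => one one one U north north north the S => one one one one U north north north north the S => one one one one one U north north north north north the S => one one one one one the north north north north north the S => one one one one one the north north north north north the quick U => one one one one one the north north north north north the quick one north north

S => U the S   [S -> U the S]
U the S => one U north the S   [U -> one U north]
one U north the S => one one U north north the S   [U -> one U north]
one one U north north the S => one one one U north north north the S   [U -> one U north]
one one one U north north north the S => one one one one U north north north north the S   [U -> one U north]
one one one one U north north north north the S => one one one one one U north north north north north the S   [U -> one U north]
one one one one one U north north north north north the S => one one one one one the north north north north north the S   [U -> the]
one one one one one the north north north north north the S => one one one one one the north north north north north the quick U   [S -> quick U]
one one one one one the north north north north north the quick U => one one one one one the north north north north north the quick one north north   [U -> one north north]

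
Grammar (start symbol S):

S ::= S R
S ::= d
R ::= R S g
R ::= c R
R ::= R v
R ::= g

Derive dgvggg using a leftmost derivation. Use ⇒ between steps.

S ⇒ SR ⇒ SRR ⇒ SRRR ⇒ SRRRR ⇒ dRRRR ⇒ dRvRRR ⇒ dgvRRR ⇒ dgvgRR ⇒ dgvggR ⇒ dgvggg

S ⇒ SR   [S ::= S R]
SR ⇒ SRR   [S ::= S R]
SRR ⇒ SRRR   [S ::= S R]
SRRR ⇒ SRRRR   [S ::= S R]
SRRRR ⇒ dRRRR   [S ::= d]
dRRRR ⇒ dRvRRR   [R ::= R v]
dRvRRR ⇒ dgvRRR   [R ::= g]
dgvRRR ⇒ dgvgRR   [R ::= g]
dgvgRR ⇒ dgvggR   [R ::= g]
dgvggR ⇒ dgvggg   [R ::= g]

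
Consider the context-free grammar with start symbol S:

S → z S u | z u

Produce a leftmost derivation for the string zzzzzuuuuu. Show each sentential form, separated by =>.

S => zSu   [S → z S u]
zSu => zzSuu   [S → z S u]
zzSuu => zzzSuuu   [S → z S u]
zzzSuuu => zzzzSuuuu   [S → z S u]
zzzzSuuuu => zzzzzuuuuu   [S → z u]

S=>zSu=>zzSuu=>zzzSuuu=>zzzzSuuuu=>zzzzzuuuuu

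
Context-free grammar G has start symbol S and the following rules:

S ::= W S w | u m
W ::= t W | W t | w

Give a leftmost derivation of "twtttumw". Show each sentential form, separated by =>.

S=>WSw=>tWSw=>tWtSw=>tWttSw=>tWtttSw=>twtttSw=>twtttumw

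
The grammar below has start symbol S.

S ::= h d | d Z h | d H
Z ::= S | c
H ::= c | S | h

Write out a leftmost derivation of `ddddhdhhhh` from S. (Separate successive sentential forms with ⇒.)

S ⇒ dZh ⇒ dSh ⇒ ddZhh ⇒ ddShh ⇒ dddZhhh ⇒ dddShhh ⇒ ddddZhhhh ⇒ ddddShhhh ⇒ ddddhdhhhh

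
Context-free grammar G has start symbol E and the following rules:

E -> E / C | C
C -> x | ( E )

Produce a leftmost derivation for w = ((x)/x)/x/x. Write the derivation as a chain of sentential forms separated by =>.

E => E/C   [E -> E / C]
E/C => E/C/C   [E -> E / C]
E/C/C => C/C/C   [E -> C]
C/C/C => (E)/C/C   [C -> ( E )]
(E)/C/C => (E/C)/C/C   [E -> E / C]
(E/C)/C/C => (C/C)/C/C   [E -> C]
(C/C)/C/C => ((E)/C)/C/C   [C -> ( E )]
((E)/C)/C/C => ((C)/C)/C/C   [E -> C]
((C)/C)/C/C => ((x)/C)/C/C   [C -> x]
((x)/C)/C/C => ((x)/x)/C/C   [C -> x]
((x)/x)/C/C => ((x)/x)/x/C   [C -> x]
((x)/x)/x/C => ((x)/x)/x/x   [C -> x]

E=>E/C=>E/C/C=>C/C/C=>(E)/C/C=>(E/C)/C/C=>(C/C)/C/C=>((E)/C)/C/C=>((C)/C)/C/C=>((x)/C)/C/C=>((x)/x)/C/C=>((x)/x)/x/C=>((x)/x)/x/x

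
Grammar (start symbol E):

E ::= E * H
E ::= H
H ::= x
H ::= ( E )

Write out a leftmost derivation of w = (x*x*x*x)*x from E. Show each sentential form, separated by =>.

E=>E*H=>H*H=>(E)*H=>(E*H)*H=>(E*H*H)*H=>(E*H*H*H)*H=>(H*H*H*H)*H=>(x*H*H*H)*H=>(x*x*H*H)*H=>(x*x*x*H)*H=>(x*x*x*x)*H=>(x*x*x*x)*x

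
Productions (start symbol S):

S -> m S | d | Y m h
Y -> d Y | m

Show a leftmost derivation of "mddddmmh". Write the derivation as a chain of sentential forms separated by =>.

S => mS => mYmh => mdYmh => mddYmh => mdddYmh => mddddYmh => mddddmmh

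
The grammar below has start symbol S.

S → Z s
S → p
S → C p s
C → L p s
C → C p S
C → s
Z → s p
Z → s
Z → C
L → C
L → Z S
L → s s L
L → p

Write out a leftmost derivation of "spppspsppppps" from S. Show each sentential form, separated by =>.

S => Cps   [S → C p s]
Cps => CpSps   [C → C p S]
CpSps => CpSpSps   [C → C p S]
CpSpSps => CpSpSpSps   [C → C p S]
CpSpSpSps => spSpSpSps   [C → s]
spSpSpSps => spCpspSpSps   [S → C p s]
spCpspSpSps => spLpspspSpSps   [C → L p s]
spLpspspSpSps => spppspspSpSps   [L → p]
spppspspSpSps => spppspspppSps   [S → p]
spppspspppSps => spppspsppppps   [S → p]

S => Cps => CpSps => CpSpSps => CpSpSpSps => spSpSpSps => spCpspSpSps => spLpspspSpSps => spppspspSpSps => spppspspppSps => spppspsppppps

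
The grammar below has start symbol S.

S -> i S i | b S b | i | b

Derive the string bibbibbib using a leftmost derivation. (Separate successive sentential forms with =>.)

S => bSb => biSib => bibSbib => bibbSbbib => bibbibbib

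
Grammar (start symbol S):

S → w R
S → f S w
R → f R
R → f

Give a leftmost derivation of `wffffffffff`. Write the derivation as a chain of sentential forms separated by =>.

S => wR   [S → w R]
wR => wfR   [R → f R]
wfR => wffR   [R → f R]
wffR => wfffR   [R → f R]
wfffR => wffffR   [R → f R]
wffffR => wfffffR   [R → f R]
wfffffR => wffffffR   [R → f R]
wffffffR => wfffffffR   [R → f R]
wfffffffR => wffffffffR   [R → f R]
wffffffffR => wfffffffffR   [R → f R]
wfffffffffR => wffffffffff   [R → f]

S => wR => wfR => wffR => wfffR => wffffR => wfffffR => wffffffR => wfffffffR => wffffffffR => wfffffffffR => wffffffffff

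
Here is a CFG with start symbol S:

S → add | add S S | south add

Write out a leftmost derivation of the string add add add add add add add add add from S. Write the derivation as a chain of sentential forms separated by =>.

S => add S S => add add S S S => add add add S S => add add add add S => add add add add add S S => add add add add add add S => add add add add add add add S S => add add add add add add add add S => add add add add add add add add add

S => add S S   [S → add S S]
add S S => add add S S S   [S → add S S]
add add S S S => add add add S S   [S → add]
add add add S S => add add add add S   [S → add]
add add add add S => add add add add add S S   [S → add S S]
add add add add add S S => add add add add add add S   [S → add]
add add add add add add S => add add add add add add add S S   [S → add S S]
add add add add add add add S S => add add add add add add add add S   [S → add]
add add add add add add add add S => add add add add add add add add add   [S → add]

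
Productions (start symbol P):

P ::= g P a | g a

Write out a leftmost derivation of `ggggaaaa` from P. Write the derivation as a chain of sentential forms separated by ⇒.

P ⇒ gPa   [P ::= g P a]
gPa ⇒ ggPaa   [P ::= g P a]
ggPaa ⇒ gggPaaa   [P ::= g P a]
gggPaaa ⇒ ggggaaaa   [P ::= g a]

P ⇒ gPa ⇒ ggPaa ⇒ gggPaaa ⇒ ggggaaaa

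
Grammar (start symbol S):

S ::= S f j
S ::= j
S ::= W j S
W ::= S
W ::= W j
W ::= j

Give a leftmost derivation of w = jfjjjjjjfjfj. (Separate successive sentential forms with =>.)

S => WjS => WjjS => SjjS => SfjjjS => jfjjjS => jfjjjSfj => jfjjjWjSfj => jfjjjjjSfj => jfjjjjjSfjfj => jfjjjjjjfjfj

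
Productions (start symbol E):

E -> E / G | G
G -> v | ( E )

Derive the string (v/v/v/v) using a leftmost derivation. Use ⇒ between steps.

E ⇒ G   [E -> G]
G ⇒ (E)   [G -> ( E )]
(E) ⇒ (E/G)   [E -> E / G]
(E/G) ⇒ (E/G/G)   [E -> E / G]
(E/G/G) ⇒ (E/G/G/G)   [E -> E / G]
(E/G/G/G) ⇒ (G/G/G/G)   [E -> G]
(G/G/G/G) ⇒ (v/G/G/G)   [G -> v]
(v/G/G/G) ⇒ (v/v/G/G)   [G -> v]
(v/v/G/G) ⇒ (v/v/v/G)   [G -> v]
(v/v/v/G) ⇒ (v/v/v/v)   [G -> v]

E ⇒ G ⇒ (E) ⇒ (E/G) ⇒ (E/G/G) ⇒ (E/G/G/G) ⇒ (G/G/G/G) ⇒ (v/G/G/G) ⇒ (v/v/G/G) ⇒ (v/v/v/G) ⇒ (v/v/v/v)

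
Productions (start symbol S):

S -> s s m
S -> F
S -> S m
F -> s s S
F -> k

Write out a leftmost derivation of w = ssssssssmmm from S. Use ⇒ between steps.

S ⇒ F   [S -> F]
F ⇒ ssS   [F -> s s S]
ssS ⇒ ssF   [S -> F]
ssF ⇒ ssssS   [F -> s s S]
ssssS ⇒ ssssSm   [S -> S m]
ssssSm ⇒ ssssSmm   [S -> S m]
ssssSmm ⇒ ssssFmm   [S -> F]
ssssFmm ⇒ ssssssSmm   [F -> s s S]
ssssssSmm ⇒ ssssssssmmm   [S -> s s m]

S⇒F⇒ssS⇒ssF⇒ssssS⇒ssssSm⇒ssssSmm⇒ssssFmm⇒ssssssSmm⇒ssssssssmmm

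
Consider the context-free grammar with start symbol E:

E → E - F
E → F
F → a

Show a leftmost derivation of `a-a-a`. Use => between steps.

E => E-F   [E → E - F]
E-F => E-F-F   [E → E - F]
E-F-F => F-F-F   [E → F]
F-F-F => a-F-F   [F → a]
a-F-F => a-a-F   [F → a]
a-a-F => a-a-a   [F → a]

E=>E-F=>E-F-F=>F-F-F=>a-F-F=>a-a-F=>a-a-a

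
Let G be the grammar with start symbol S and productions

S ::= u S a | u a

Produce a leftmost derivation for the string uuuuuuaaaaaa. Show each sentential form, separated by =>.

S => uSa => uuSaa => uuuSaaa => uuuuSaaaa => uuuuuSaaaaa => uuuuuuaaaaaa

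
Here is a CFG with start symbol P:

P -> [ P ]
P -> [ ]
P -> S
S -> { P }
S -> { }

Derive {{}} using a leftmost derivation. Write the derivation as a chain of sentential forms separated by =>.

P=>S=>{P}=>{S}=>{{}}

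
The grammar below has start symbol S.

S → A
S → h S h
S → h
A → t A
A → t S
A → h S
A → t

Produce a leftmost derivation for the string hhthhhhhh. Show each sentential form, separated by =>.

S => hSh => hAh => hhSh => hhAh => hhtSh => hhthShh => hhthhShhh => hhthhhhhh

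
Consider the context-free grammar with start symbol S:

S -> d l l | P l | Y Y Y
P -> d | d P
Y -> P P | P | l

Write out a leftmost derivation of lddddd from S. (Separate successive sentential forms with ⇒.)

S⇒YYY⇒lYY⇒lPPY⇒ldPY⇒lddY⇒lddPP⇒ldddPP⇒lddddP⇒lddddd

S ⇒ YYY   [S -> Y Y Y]
YYY ⇒ lYY   [Y -> l]
lYY ⇒ lPPY   [Y -> P P]
lPPY ⇒ ldPY   [P -> d]
ldPY ⇒ lddY   [P -> d]
lddY ⇒ lddPP   [Y -> P P]
lddPP ⇒ ldddPP   [P -> d P]
ldddPP ⇒ lddddP   [P -> d]
lddddP ⇒ lddddd   [P -> d]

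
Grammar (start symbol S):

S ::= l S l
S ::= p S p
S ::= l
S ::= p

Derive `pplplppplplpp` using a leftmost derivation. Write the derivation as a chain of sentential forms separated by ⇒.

S ⇒ pSp ⇒ ppSpp ⇒ pplSlpp ⇒ pplpSplpp ⇒ pplplSlplpp ⇒ pplplpSplplpp ⇒ pplplppplplpp

S ⇒ pSp   [S ::= p S p]
pSp ⇒ ppSpp   [S ::= p S p]
ppSpp ⇒ pplSlpp   [S ::= l S l]
pplSlpp ⇒ pplpSplpp   [S ::= p S p]
pplpSplpp ⇒ pplplSlplpp   [S ::= l S l]
pplplSlplpp ⇒ pplplpSplplpp   [S ::= p S p]
pplplpSplplpp ⇒ pplplppplplpp   [S ::= p]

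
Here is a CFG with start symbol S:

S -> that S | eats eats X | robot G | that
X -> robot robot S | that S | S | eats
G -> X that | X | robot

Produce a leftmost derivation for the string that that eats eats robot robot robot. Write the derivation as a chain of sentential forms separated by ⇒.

S ⇒ that S   [S -> that S]
that S ⇒ that that S   [S -> that S]
that that S ⇒ that that eats eats X   [S -> eats eats X]
that that eats eats X ⇒ that that eats eats S   [X -> S]
that that eats eats S ⇒ that that eats eats robot G   [S -> robot G]
that that eats eats robot G ⇒ that that eats eats robot X   [G -> X]
that that eats eats robot X ⇒ that that eats eats robot S   [X -> S]
that that eats eats robot S ⇒ that that eats eats robot robot G   [S -> robot G]
that that eats eats robot robot G ⇒ that that eats eats robot robot robot   [G -> robot]

S ⇒ that S ⇒ that that S ⇒ that that eats eats X ⇒ that that eats eats S ⇒ that that eats eats robot G ⇒ that that eats eats robot X ⇒ that that eats eats robot S ⇒ that that eats eats robot robot G ⇒ that that eats eats robot robot robot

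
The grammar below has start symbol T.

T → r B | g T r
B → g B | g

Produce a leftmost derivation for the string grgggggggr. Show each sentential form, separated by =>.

T => gTr => grBr => grgBr => grggBr => grgggBr => grggggBr => grgggggBr => grggggggBr => grgggggggr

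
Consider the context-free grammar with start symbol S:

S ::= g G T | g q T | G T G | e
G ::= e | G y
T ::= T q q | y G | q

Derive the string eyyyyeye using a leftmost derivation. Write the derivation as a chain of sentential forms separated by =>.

S => GTG => GyTG => GyyTG => GyyyTG => eyyyTG => eyyyyGG => eyyyyGyG => eyyyyeyG => eyyyyeye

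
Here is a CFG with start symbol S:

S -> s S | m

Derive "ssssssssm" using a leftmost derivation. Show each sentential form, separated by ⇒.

S ⇒ sS ⇒ ssS ⇒ sssS ⇒ ssssS ⇒ sssssS ⇒ ssssssS ⇒ sssssssS ⇒ ssssssssS ⇒ ssssssssm

S ⇒ sS   [S -> s S]
sS ⇒ ssS   [S -> s S]
ssS ⇒ sssS   [S -> s S]
sssS ⇒ ssssS   [S -> s S]
ssssS ⇒ sssssS   [S -> s S]
sssssS ⇒ ssssssS   [S -> s S]
ssssssS ⇒ sssssssS   [S -> s S]
sssssssS ⇒ ssssssssS   [S -> s S]
ssssssssS ⇒ ssssssssm   [S -> m]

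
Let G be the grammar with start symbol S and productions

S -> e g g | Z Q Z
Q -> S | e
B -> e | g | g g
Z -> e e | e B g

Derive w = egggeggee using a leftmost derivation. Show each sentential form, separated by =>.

S => ZQZ => eBgQZ => egggQZ => egggSZ => egggeggZ => egggeggee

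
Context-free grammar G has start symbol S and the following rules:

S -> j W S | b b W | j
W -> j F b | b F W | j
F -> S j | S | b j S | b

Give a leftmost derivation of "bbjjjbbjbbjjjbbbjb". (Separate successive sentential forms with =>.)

S => bbW   [S -> b b W]
bbW => bbjFb   [W -> j F b]
bbjFb => bbjSb   [F -> S]
bbjSb => bbjjWSb   [S -> j W S]
bbjjWSb => bbjjjFbSb   [W -> j F b]
bbjjjFbSb => bbjjjSbSb   [F -> S]
bbjjjSbSb => bbjjjbbWbSb   [S -> b b W]
bbjjjbbWbSb => bbjjjbbjFbbSb   [W -> j F b]
bbjjjbbjFbbSb => bbjjjbbjSbbSb   [F -> S]
bbjjjbbjSbbSb => bbjjjbbjbbWbbSb   [S -> b b W]
bbjjjbbjbbWbbSb => bbjjjbbjbbjFbbbSb   [W -> j F b]
bbjjjbbjbbjFbbbSb => bbjjjbbjbbjSjbbbSb   [F -> S j]
bbjjjbbjbbjSjbbbSb => bbjjjbbjbbjjjbbbSb   [S -> j]
bbjjjbbjbbjjjbbbSb => bbjjjbbjbbjjjbbbjb   [S -> j]

S => bbW => bbjFb => bbjSb => bbjjWSb => bbjjjFbSb => bbjjjSbSb => bbjjjbbWbSb => bbjjjbbjFbbSb => bbjjjbbjSbbSb => bbjjjbbjbbWbbSb => bbjjjbbjbbjFbbbSb => bbjjjbbjbbjSjbbbSb => bbjjjbbjbbjjjbbbSb => bbjjjbbjbbjjjbbbjb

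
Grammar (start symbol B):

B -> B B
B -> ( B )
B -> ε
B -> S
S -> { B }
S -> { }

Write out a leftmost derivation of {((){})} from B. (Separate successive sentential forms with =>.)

B => S   [B -> S]
S => {B}   [S -> { B }]
{B} => {BB}   [B -> B B]
{BB} => {(B)B}   [B -> ( B )]
{(B)B} => {(BB)B}   [B -> B B]
{(BB)B} => {(BBB)B}   [B -> B B]
{(BBB)B} => {((B)BB)B}   [B -> ( B )]
{((B)BB)B} => {(()BB)B}   [B -> ε]
{(()BB)B} => {(()SB)B}   [B -> S]
{(()SB)B} => {((){}B)B}   [S -> { }]
{((){}B)B} => {((){})B}   [B -> ε]
{((){})B} => {((){})}   [B -> ε]

B => S => {B} => {BB} => {(B)B} => {(BB)B} => {(BBB)B} => {((B)BB)B} => {(()BB)B} => {(()SB)B} => {((){}B)B} => {((){})B} => {((){})}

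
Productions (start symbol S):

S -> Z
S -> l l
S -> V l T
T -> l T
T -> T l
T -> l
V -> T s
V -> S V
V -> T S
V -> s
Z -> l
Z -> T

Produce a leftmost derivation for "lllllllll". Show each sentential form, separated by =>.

S=>Z=>T=>Tl=>lTl=>lTll=>llTll=>llTlll=>lllTlll=>llllTlll=>llllTllll=>lllllllll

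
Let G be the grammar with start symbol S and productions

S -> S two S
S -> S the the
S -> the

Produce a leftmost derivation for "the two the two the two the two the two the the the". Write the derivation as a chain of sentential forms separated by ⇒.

S ⇒ S the the ⇒ S two S the the ⇒ the two S the the ⇒ the two S two S the the ⇒ the two S two S two S the the ⇒ the two S two S two S two S the the ⇒ the two S two S two S two S two S the the ⇒ the two the two S two S two S two S the the ⇒ the two the two the two S two S two S the the ⇒ the two the two the two the two S two S the the ⇒ the two the two the two the two the two S the the ⇒ the two the two the two the two the two the the the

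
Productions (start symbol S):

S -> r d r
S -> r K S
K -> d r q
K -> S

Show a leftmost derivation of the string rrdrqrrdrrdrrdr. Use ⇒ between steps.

S ⇒ rKS ⇒ rSS ⇒ rrKSS ⇒ rrdrqSS ⇒ rrdrqrKSS ⇒ rrdrqrSSS ⇒ rrdrqrrdrSS ⇒ rrdrqrrdrrdrS ⇒ rrdrqrrdrrdrrdr

S ⇒ rKS   [S -> r K S]
rKS ⇒ rSS   [K -> S]
rSS ⇒ rrKSS   [S -> r K S]
rrKSS ⇒ rrdrqSS   [K -> d r q]
rrdrqSS ⇒ rrdrqrKSS   [S -> r K S]
rrdrqrKSS ⇒ rrdrqrSSS   [K -> S]
rrdrqrSSS ⇒ rrdrqrrdrSS   [S -> r d r]
rrdrqrrdrSS ⇒ rrdrqrrdrrdrS   [S -> r d r]
rrdrqrrdrrdrS ⇒ rrdrqrrdrrdrrdr   [S -> r d r]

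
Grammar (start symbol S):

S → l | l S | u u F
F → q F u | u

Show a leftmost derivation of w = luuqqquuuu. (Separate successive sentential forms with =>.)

S => lS => luuF => luuqFu => luuqqFuu => luuqqqFuuu => luuqqquuuu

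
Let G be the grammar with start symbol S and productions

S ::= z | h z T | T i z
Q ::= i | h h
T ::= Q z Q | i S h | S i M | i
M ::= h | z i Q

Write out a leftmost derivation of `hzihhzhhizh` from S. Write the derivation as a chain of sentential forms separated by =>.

S=>hzT=>hziSh=>hziTizh=>hziQzQizh=>hzihhzQizh=>hzihhzhhizh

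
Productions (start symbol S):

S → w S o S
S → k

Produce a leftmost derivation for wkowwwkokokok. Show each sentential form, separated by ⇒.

S ⇒ wSoS   [S → w S o S]
wSoS ⇒ wkoS   [S → k]
wkoS ⇒ wkowSoS   [S → w S o S]
wkowSoS ⇒ wkowwSoSoS   [S → w S o S]
wkowwSoSoS ⇒ wkowwwSoSoSoS   [S → w S o S]
wkowwwSoSoSoS ⇒ wkowwwkoSoSoS   [S → k]
wkowwwkoSoSoS ⇒ wkowwwkokoSoS   [S → k]
wkowwwkokoSoS ⇒ wkowwwkokokoS   [S → k]
wkowwwkokokoS ⇒ wkowwwkokokok   [S → k]

S ⇒ wSoS ⇒ wkoS ⇒ wkowSoS ⇒ wkowwSoSoS ⇒ wkowwwSoSoSoS ⇒ wkowwwkoSoSoS ⇒ wkowwwkokoSoS ⇒ wkowwwkokokoS ⇒ wkowwwkokokok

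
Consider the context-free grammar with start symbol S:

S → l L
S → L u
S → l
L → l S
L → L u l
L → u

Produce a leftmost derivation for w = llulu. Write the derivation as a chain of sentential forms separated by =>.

S=>Lu=>Lulu=>lSulu=>llulu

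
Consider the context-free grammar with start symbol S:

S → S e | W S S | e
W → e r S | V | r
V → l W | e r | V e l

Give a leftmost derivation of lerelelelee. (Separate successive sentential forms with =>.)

S => WSS => VSS => VelSS => lWelSS => lVelSS => lVelelSS => lVelelelSS => lerelelelSS => lereleleleS => lerelelelee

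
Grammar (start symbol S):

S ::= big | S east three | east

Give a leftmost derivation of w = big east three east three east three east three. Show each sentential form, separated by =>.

S => S east three => S east three east three => S east three east three east three => S east three east three east three east three => big east three east three east three east three

S => S east three   [S ::= S east three]
S east three => S east three east three   [S ::= S east three]
S east three east three => S east three east three east three   [S ::= S east three]
S east three east three east three => S east three east three east three east three   [S ::= S east three]
S east three east three east three east three => big east three east three east three east three   [S ::= big]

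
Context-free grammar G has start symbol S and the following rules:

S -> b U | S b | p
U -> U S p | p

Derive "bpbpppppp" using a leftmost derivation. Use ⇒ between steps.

S⇒bU⇒bUSp⇒bUSpSp⇒bUSpSpSp⇒bpSpSpSp⇒bpbUpSpSp⇒bpbppSpSp⇒bpbppppSp⇒bpbpppppp

S ⇒ bU   [S -> b U]
bU ⇒ bUSp   [U -> U S p]
bUSp ⇒ bUSpSp   [U -> U S p]
bUSpSp ⇒ bUSpSpSp   [U -> U S p]
bUSpSpSp ⇒ bpSpSpSp   [U -> p]
bpSpSpSp ⇒ bpbUpSpSp   [S -> b U]
bpbUpSpSp ⇒ bpbppSpSp   [U -> p]
bpbppSpSp ⇒ bpbppppSp   [S -> p]
bpbppppSp ⇒ bpbpppppp   [S -> p]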